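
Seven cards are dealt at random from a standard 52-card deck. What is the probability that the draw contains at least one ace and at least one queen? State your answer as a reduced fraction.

3105873/16723070

There are C(52,7) = 133784560 possible draws.
By inclusion-exclusion on the complements, draws missing all aces or all queens: C(48,7) + C(48,7) − C(44,7) = 73629072 + 73629072 − 38320568 = 108937576.
So draws with at least one of each: 133784560 − 108937576 = 24846984, probability 24846984/133784560 = 3105873/16723070.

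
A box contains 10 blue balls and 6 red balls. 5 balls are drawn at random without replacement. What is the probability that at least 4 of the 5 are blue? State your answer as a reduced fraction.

There are C(16,5) = 4368 ways to choose the 5.
Favorable selections (at least 4 blue): C(10,4)·C(6,1) + C(10,5)·C(6,0) = 1260 + 252 = 1512.
Probability = 1512/4368 = 9/26.

9/26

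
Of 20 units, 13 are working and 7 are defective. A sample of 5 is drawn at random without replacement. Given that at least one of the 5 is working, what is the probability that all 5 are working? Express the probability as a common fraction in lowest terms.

Work in counts. Selections with at least one working: C(20,5) − C(7,5) = 15504 − 21 = 15483.
Of those, selections where all 5 are working: C(13,5) = 1287.
Conditional probability = 1287/15483 = 33/397.

33/397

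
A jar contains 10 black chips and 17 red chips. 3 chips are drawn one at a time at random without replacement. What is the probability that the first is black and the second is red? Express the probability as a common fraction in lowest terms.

Multiply the conditional probabilities at each draw: 10/27 · 17/26 = 170/702 = 85/351.

85/351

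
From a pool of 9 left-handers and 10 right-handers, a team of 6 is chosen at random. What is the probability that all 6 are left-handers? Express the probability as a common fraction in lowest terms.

1/323

There are C(19,6) = 27132 possible selections.
Selections with all left-handers: C(9,6) = 84.
Probability = 84/27132 = 1/323.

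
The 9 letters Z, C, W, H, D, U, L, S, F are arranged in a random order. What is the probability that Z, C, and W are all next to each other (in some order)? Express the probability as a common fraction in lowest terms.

There are 9! = 362880 arrangements.
Treat the three as one block: 7! placements × 3! orders within the block = 5040·6 = 30240.
Probability = 30240/362880 = 1/12.

1/12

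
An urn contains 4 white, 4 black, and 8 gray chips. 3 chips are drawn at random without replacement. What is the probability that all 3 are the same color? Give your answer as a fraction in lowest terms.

There are C(16,3) = 560 ways to draw 3 chips.
All same color: C(4,3) + C(4,3) + C(8,3) = 4 + 4 + 56 = 64.
Probability = 64/560 = 4/35.

4/35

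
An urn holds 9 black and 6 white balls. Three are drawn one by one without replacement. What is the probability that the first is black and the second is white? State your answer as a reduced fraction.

9/35

Multiply the conditional probabilities at each draw: 9/15 · 6/14 = 54/210 = 9/35.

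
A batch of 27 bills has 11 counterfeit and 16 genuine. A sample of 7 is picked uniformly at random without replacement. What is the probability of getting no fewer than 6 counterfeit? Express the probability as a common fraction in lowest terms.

1/115

Total selections: C(27,7) = 888030.
Favorable selections (no fewer than 6 counterfeit): C(11,6)·C(16,1) + C(11,7)·C(16,0) = 7392 + 330 = 7722.
Probability = 7722/888030 = 1/115.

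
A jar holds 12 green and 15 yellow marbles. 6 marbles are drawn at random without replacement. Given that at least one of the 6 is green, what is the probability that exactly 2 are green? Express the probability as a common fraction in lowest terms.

126/407

Work in counts. Selections with at least one green: C(27,6) − C(15,6) = 296010 − 5005 = 291005.
Of those, selections where exactly 2 are green: C(12,2)·C(15,4) = 66·1365 = 90090.
Conditional probability = 90090/291005 = 126/407.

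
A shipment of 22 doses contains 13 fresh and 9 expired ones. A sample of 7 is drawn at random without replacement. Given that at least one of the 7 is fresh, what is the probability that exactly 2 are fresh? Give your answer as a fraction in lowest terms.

Work in counts. Selections with at least one fresh: C(22,7) − C(9,7) = 170544 − 36 = 170508.
Of those, selections where exactly 2 are fresh: C(13,2)·C(9,5) = 78·126 = 9828.
Conditional probability = 9828/170508 = 63/1093.

63/1093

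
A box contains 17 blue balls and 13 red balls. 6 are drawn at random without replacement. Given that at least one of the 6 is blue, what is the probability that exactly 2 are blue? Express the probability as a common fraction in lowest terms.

440/2679

Work in counts. Selections with at least one blue: C(30,6) − C(13,6) = 593775 − 1716 = 592059.
Of those, selections where exactly 2 are blue: C(17,2)·C(13,4) = 136·715 = 97240.
Conditional probability = 97240/592059 = 440/2679.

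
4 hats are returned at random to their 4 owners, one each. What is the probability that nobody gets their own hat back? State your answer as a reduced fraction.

There are 4! = 24 assignments.
By inclusion-exclusion, assignments with no fixed points: C(4,0)·4! − C(4,1)·3! + C(4,2)·2! − C(4,3)·1! + C(4,4)·0! = 9.
Probability = 9/24 = 3/8.

3/8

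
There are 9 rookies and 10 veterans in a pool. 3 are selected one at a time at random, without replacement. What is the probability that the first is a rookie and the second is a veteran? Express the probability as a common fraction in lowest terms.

Multiply the conditional probabilities at each draw: 9/19 · 10/18 = 90/342 = 5/19.

5/19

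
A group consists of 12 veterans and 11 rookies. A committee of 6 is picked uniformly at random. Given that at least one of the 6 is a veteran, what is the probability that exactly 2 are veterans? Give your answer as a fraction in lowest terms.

44/203

Work in counts. Selections with at least one veteran: C(23,6) − C(11,6) = 100947 − 462 = 100485.
Of those, selections where exactly 2 are veterans: C(12,2)·C(11,4) = 66·330 = 21780.
Conditional probability = 21780/100485 = 44/203.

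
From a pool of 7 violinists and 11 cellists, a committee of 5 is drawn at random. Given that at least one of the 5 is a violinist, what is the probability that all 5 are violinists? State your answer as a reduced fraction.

Work in counts. Selections with at least one violinist: C(18,5) − C(11,5) = 8568 − 462 = 8106.
Of those, selections where all 5 are violinists: C(7,5) = 21.
Conditional probability = 21/8106 = 1/386.

1/386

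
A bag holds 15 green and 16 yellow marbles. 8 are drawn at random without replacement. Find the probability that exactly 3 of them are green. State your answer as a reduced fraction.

The sample space is all 8-subsets of the 31: C(31,8) = 7888725.
Selections with exactly 3 green: choose 3 of the 15 green and 5 of the 16 yellow, C(15,3)·C(16,5) = 455·4368 = 1987440.
Probability = 1987440/7888725 = 10192/40455.

10192/40455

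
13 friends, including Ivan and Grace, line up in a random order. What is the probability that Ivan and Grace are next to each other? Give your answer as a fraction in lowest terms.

2/13

There are 13! = 6227020800 arrangements.
Treat Ivan and Grace as a block: 12! arrangements of the blocks × 2 orders within the block = 2·479001600 = 958003200.
Probability = 958003200/6227020800 = 2/13.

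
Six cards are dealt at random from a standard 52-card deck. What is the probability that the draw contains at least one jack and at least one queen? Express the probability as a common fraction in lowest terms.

718637/5089630

There are C(52,6) = 20358520 possible draws.
By inclusion-exclusion on the complements, draws missing all jacks or all queens: C(48,6) + C(48,6) − C(44,6) = 12271512 + 12271512 − 7059052 = 17483972.
So draws with at least one of each: 20358520 − 17483972 = 2874548, probability 2874548/20358520 = 718637/5089630.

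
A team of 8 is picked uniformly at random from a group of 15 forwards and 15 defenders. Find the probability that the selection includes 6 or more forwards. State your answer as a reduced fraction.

There are C(30,8) = 5852925 ways to choose the 8.
Favorable selections (6 or more forwards): C(15,6)·C(15,2) + C(15,7)·C(15,1) + C(15,8)·C(15,0) = 525525 + 96525 + 6435 = 628485.
Probability = 628485/5852925 = 3223/30015.

3223/30015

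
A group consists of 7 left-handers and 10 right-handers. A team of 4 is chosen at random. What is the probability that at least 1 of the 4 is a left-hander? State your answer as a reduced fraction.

Total selections: C(17,4) = 2380.
The complement is all 4 are right-handers: C(10,4) = 210.
Probability = 1 − 210/2380 = 2170/2380 = 31/34.

31/34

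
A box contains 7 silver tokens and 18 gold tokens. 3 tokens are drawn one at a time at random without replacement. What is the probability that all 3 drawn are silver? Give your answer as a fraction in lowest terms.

7/460

Multiply the conditional probabilities at each draw: 7/25 · 6/24 · 5/23 = 210/13800 = 7/460.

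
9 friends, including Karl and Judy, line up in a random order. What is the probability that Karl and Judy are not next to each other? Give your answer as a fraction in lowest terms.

There are 9! = 362880 arrangements.
Arrangements with Karl and Judy adjacent: 2·8! = 80640.
So not adjacent: 362880 − 80640 = 282240, probability 282240/362880 = 7/9.

7/9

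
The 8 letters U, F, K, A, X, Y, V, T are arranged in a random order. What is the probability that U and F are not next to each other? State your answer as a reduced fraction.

There are 8! = 40320 arrangements.
Arrangements with U and F adjacent: 2·7! = 10080.
So not adjacent: 40320 − 10080 = 30240, probability 30240/40320 = 3/4.

3/4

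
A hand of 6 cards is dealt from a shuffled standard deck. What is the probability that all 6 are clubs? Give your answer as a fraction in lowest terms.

33/391510

There are C(52,6) = 20358520 possible 6-card hands.
Hands that are all clubs: C(13,6) = 1716.
Probability = 1716/20358520 = 33/391510.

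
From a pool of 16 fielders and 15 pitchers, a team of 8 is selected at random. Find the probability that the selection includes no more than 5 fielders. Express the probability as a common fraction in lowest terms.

There are C(31,8) = 7888725 ways to choose the 8.
Count the complement (more than 5 fielders): C(16,6)·C(15,2) + C(16,7)·C(15,1) + C(16,8)·C(15,0) = 840840 + 171600 + 12870 = 1025310.
Probability = 1 − 1025310/7888725 = 6863415/7888725 = 35197/40455.

35197/40455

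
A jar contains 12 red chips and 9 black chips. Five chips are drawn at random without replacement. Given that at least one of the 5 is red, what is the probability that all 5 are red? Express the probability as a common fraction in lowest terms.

88/2247

Work in counts. Selections with at least one red: C(21,5) − C(9,5) = 20349 − 126 = 20223.
Of those, selections where all 5 are red: C(12,5) = 792.
Conditional probability = 792/20223 = 88/2247.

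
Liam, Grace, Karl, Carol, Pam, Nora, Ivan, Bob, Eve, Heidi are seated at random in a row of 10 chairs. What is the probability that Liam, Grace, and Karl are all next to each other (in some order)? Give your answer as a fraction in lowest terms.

1/15

There are 10! = 3628800 arrangements.
Treat the three as one block: 8! placements × 3! orders within the block = 40320·6 = 241920.
Probability = 241920/3628800 = 1/15.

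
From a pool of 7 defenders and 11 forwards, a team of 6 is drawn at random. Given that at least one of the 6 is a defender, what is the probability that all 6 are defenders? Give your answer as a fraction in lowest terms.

1/2586

Work in counts. Selections with at least one defender: C(18,6) − C(11,6) = 18564 − 462 = 18102.
Of those, selections where all 6 are defenders: C(7,6) = 7.
Conditional probability = 7/18102 = 1/2586.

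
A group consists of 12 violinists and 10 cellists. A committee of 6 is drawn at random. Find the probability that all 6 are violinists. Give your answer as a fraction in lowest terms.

4/323

There are C(22,6) = 74613 possible selections.
Selections with all violinists: C(12,6) = 924.
Probability = 924/74613 = 4/323.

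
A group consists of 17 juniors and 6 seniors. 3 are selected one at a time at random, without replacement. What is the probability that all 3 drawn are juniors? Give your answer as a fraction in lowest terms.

Multiply the conditional probabilities at each draw: 17/23 · 16/22 · 15/21 = 4080/10626 = 680/1771.

680/1771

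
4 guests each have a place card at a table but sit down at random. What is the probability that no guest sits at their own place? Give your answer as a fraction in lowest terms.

3/8

There are 4! = 24 seatings.
By inclusion-exclusion, seatings with no fixed points: C(4,0)·4! − C(4,1)·3! + C(4,2)·2! − C(4,3)·1! + C(4,4)·0! = 9.
Probability = 9/24 = 3/8.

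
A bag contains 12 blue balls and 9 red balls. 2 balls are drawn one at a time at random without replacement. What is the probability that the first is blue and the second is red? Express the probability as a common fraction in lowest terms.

Multiply the conditional probabilities at each draw: 12/21 · 9/20 = 108/420 = 9/35.

9/35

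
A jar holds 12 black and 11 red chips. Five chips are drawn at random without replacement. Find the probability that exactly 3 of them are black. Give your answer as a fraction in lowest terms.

There are C(23,5) = 33649 ways to choose 5 from 23.
Selections with exactly 3 black: choose 3 of the 12 black and 2 of the 11 red, C(12,3)·C(11,2) = 220·55 = 12100.
Probability = 12100/33649 = 1100/3059.

1100/3059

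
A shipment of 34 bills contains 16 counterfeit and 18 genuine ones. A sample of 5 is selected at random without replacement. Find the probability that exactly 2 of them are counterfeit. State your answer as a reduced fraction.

120/341

There are C(34,5) = 278256 ways to choose 5 from 34.
Selections with exactly 2 counterfeit: choose 2 of the 16 counterfeit and 3 of the 18 genuine, C(16,2)·C(18,3) = 120·816 = 97920.
Probability = 97920/278256 = 120/341.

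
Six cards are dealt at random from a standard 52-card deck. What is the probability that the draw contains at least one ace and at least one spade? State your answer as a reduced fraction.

6772177/20358520

There are C(52,6) = 20358520 possible draws.
By inclusion-exclusion on the complements, draws missing all aces or all spades: C(48,6) + C(39,6) − C(36,6) = 12271512 + 3262623 − 1947792 = 13586343.
So draws with at least one of each: 20358520 − 13586343 = 6772177, probability 6772177/20358520.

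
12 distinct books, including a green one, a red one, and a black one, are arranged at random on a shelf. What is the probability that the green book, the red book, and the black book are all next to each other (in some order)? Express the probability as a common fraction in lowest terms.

1/22

There are 12! = 479001600 arrangements.
Treat the three as one block: 10! placements × 3! orders within the block = 3628800·6 = 21772800.
Probability = 21772800/479001600 = 1/22.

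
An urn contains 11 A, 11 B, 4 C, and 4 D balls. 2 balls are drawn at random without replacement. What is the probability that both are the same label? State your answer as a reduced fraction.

122/435

There are C(30,2) = 435 ways to draw 2 balls.
All same label: C(11,2) + C(11,2) + C(4,2) + C(4,2) = 55 + 55 + 6 + 6 = 122.
Probability = 122/435.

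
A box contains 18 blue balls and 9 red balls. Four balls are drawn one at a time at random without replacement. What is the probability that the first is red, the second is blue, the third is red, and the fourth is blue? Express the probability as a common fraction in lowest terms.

17/325

Multiply the conditional probabilities at each draw: 9/27 · 18/26 · 8/25 · 17/24 = 22032/421200 = 17/325.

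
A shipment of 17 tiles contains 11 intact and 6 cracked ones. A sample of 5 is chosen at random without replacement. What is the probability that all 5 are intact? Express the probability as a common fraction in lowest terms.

There are C(17,5) = 6188 possible selections.
Selections with all intact: C(11,5) = 462.
Probability = 462/6188 = 33/442.

33/442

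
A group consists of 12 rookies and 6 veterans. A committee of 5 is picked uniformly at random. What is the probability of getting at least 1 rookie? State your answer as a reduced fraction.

There are C(18,5) = 8568 ways to choose the 5.
The complement is all 5 are veterans: C(6,5) = 6.
Probability = 1 − 6/8568 = 8562/8568 = 1427/1428.

1427/1428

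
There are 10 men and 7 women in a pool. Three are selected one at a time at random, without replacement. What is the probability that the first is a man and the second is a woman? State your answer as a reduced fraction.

Multiply the conditional probabilities at each draw: 10/17 · 7/16 = 70/272 = 35/136.

35/136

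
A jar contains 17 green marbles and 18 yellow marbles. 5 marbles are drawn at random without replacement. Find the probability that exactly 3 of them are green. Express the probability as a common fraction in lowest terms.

765/2387

Total number of selections: C(35,5) = 324632.
Selections with exactly 3 green: choose 3 of the 17 green and 2 of the 18 yellow, C(17,3)·C(18,2) = 680·153 = 104040.
Probability = 104040/324632 = 765/2387.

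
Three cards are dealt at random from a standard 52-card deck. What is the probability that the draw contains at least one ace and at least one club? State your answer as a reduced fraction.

There are C(52,3) = 22100 possible draws.
By inclusion-exclusion on the complements, draws missing all aces or all clubs: C(48,3) + C(39,3) − C(36,3) = 17296 + 9139 − 7140 = 19295.
So draws with at least one of each: 22100 − 19295 = 2805, probability 2805/22100 = 33/260.

33/260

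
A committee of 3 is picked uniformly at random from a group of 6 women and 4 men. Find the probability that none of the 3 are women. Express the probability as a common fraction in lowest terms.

1/30

There are C(10,3) = 120 possible selections.
Selections with no women (all men): C(4,3) = 4.
Probability = 4/120 = 1/30.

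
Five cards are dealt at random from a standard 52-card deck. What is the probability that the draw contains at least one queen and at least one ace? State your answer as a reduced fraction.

6509/64974

There are C(52,5) = 2598960 possible draws.
By inclusion-exclusion on the complements, draws missing all queens or all aces: C(48,5) + C(48,5) − C(44,5) = 1712304 + 1712304 − 1086008 = 2338600.
So draws with at least one of each: 2598960 − 2338600 = 260360, probability 260360/2598960 = 6509/64974.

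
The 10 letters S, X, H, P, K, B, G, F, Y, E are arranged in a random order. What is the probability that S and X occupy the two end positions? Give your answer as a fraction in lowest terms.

There are 10! = 3628800 arrangements.
Place S and X at the ends in 2 ways, arrange the remaining 8 in 8! = 40320 ways: 2·40320 = 80640.
Probability = 80640/3628800 = 1/45.

1/45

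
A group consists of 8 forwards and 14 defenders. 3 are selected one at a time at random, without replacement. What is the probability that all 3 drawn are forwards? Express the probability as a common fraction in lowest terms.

Multiply the conditional probabilities at each draw: 8/22 · 7/21 · 6/20 = 336/9240 = 2/55.

2/55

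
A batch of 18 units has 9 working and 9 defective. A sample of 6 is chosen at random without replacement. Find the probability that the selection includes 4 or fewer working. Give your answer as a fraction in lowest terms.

413/442

Total selections: C(18,6) = 18564.
Count the complement (more than 4 working): C(9,5)·C(9,1) + C(9,6)·C(9,0) = 1134 + 84 = 1218.
Probability = 1 − 1218/18564 = 17346/18564 = 413/442.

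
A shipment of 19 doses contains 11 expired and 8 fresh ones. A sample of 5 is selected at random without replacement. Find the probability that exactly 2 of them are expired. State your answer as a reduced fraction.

Total number of selections: C(19,5) = 11628.
Selections with exactly 2 expired: choose 2 of the 11 expired and 3 of the 8 fresh, C(11,2)·C(8,3) = 55·56 = 3080.
Probability = 3080/11628 = 770/2907.

770/2907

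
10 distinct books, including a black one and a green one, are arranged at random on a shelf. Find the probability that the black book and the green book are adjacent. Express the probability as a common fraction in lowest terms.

There are 10! = 3628800 arrangements.
Treat the black book and the green book as a block: 9! arrangements of the blocks × 2 orders within the block = 2·362880 = 725760.
Probability = 725760/3628800 = 1/5.

1/5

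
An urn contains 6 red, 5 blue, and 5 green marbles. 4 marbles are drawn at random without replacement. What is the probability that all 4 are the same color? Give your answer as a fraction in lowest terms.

5/364

There are C(16,4) = 1820 ways to draw 4 marbles.
All same color: C(6,4) + C(5,4) + C(5,4) = 15 + 5 + 5 = 25.
Probability = 25/1820 = 5/364.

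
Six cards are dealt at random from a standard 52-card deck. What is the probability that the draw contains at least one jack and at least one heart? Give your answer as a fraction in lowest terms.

6772177/20358520

There are C(52,6) = 20358520 possible draws.
By inclusion-exclusion on the complements, draws missing all jacks or all hearts: C(48,6) + C(39,6) − C(36,6) = 12271512 + 3262623 − 1947792 = 13586343.
So draws with at least one of each: 20358520 − 13586343 = 6772177, probability 6772177/20358520.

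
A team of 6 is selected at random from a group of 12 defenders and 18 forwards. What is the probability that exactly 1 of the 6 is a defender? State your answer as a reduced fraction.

1632/9425

Total number of selections: C(30,6) = 593775.
Selections with exactly 1 defender: choose 1 of the 12 defenders and 5 of the 18 forwards, C(12,1)·C(18,5) = 12·8568 = 102816.
Probability = 102816/593775 = 1632/9425.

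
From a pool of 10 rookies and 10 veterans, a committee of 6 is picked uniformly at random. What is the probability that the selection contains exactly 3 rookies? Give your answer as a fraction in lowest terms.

The sample space is all 6-subsets of the 20: C(20,6) = 38760.
Selections with exactly 3 rookies: choose 3 of the 10 rookies and 3 of the 10 veterans, C(10,3)·C(10,3) = 120·120 = 14400.
Probability = 14400/38760 = 120/323.

120/323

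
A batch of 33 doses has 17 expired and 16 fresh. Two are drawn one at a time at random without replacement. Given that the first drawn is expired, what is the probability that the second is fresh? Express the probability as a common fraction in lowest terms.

After removing one expired, 32 remain: 16 expired and 16 fresh.
So the probability the next is fresh is 16/32 = 1/2.

1/2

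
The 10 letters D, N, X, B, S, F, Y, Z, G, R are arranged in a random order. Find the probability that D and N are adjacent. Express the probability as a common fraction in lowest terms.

1/5

There are 10! = 3628800 arrangements.
Treat D and N as a block: 9! arrangements of the blocks × 2 orders within the block = 2·362880 = 725760.
Probability = 725760/3628800 = 1/5.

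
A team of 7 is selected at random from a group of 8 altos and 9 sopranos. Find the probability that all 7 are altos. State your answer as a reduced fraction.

There are C(17,7) = 19448 possible selections.
Selections with all altos: C(8,7) = 8.
Probability = 8/19448 = 1/2431.

1/2431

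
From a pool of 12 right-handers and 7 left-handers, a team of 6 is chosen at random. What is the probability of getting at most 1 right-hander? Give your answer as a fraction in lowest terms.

Total selections: C(19,6) = 27132.
Favorable selections (at most 1 right-hander): C(12,0)·C(7,6) + C(12,1)·C(7,5) = 7 + 252 = 259.
Probability = 259/27132 = 37/3876.

37/3876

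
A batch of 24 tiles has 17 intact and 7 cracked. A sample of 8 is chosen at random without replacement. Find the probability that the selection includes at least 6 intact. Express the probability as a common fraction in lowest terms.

8242/14421

Total selections: C(24,8) = 735471.
Favorable selections (at least 6 intact): C(17,6)·C(7,2) + C(17,7)·C(7,1) + C(17,8)·C(7,0) = 259896 + 136136 + 24310 = 420342.
Probability = 420342/735471 = 8242/14421.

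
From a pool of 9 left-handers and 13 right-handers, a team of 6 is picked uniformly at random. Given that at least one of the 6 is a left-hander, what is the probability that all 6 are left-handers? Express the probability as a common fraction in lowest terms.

Work in counts. Selections with at least one left-hander: C(22,6) − C(13,6) = 74613 − 1716 = 72897.
Of those, selections where all 6 are left-handers: C(9,6) = 84.
Conditional probability = 84/72897 = 28/24299.

28/24299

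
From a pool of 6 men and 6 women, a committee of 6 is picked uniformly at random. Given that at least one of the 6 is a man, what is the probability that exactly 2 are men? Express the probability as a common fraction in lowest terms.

225/923

Work in counts. Selections with at least one man: C(12,6) − C(6,6) = 924 − 1 = 923.
Of those, selections where exactly 2 are men: C(6,2)·C(6,4) = 15·15 = 225.
Conditional probability = 225/923.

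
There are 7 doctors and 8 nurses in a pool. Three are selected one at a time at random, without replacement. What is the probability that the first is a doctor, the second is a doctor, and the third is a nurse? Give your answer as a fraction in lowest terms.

8/65

Multiply the conditional probabilities at each draw: 7/15 · 6/14 · 8/13 = 336/2730 = 8/65.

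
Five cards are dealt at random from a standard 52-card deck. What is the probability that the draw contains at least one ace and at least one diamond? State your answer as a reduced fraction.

229297/866320

There are C(52,5) = 2598960 possible draws.
By inclusion-exclusion on the complements, draws missing all aces or all diamonds: C(48,5) + C(39,5) − C(36,5) = 1712304 + 575757 − 376992 = 1911069.
So draws with at least one of each: 2598960 − 1911069 = 687891, probability 687891/2598960 = 229297/866320.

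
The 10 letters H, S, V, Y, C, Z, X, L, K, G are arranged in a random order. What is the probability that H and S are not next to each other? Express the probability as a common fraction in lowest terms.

There are 10! = 3628800 arrangements.
Arrangements with H and S adjacent: 2·9! = 725760.
So not adjacent: 3628800 − 725760 = 2903040, probability 2903040/3628800 = 4/5.

4/5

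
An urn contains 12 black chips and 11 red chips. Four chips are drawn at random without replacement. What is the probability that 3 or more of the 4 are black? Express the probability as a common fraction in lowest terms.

Total selections: C(23,4) = 8855.
Favorable selections (3 or more black): C(12,3)·C(11,1) + C(12,4)·C(11,0) = 2420 + 495 = 2915.
Probability = 2915/8855 = 53/161.

53/161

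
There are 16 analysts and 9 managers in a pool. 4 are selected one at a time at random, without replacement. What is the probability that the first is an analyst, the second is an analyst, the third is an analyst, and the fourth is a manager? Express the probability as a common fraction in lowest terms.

Multiply the conditional probabilities at each draw: 16/25 · 15/24 · 14/23 · 9/22 = 30240/303600 = 126/1265.

126/1265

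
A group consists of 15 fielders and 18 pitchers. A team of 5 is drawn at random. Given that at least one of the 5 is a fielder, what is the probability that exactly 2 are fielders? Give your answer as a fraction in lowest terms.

1785/4766

Work in counts. Selections with at least one fielder: C(33,5) − C(18,5) = 237336 − 8568 = 228768.
Of those, selections where exactly 2 are fielders: C(15,2)·C(18,3) = 105·816 = 85680.
Conditional probability = 85680/228768 = 1785/4766.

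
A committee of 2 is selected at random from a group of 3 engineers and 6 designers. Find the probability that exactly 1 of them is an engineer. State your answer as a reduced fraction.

The sample space is all 2-subsets of the 9: C(9,2) = 36.
Selections with exactly 1 engineer: choose 1 of the 3 engineers and 1 of the 6 designers, C(3,1)·C(6,1) = 3·6 = 18.
Probability = 18/36 = 1/2.

1/2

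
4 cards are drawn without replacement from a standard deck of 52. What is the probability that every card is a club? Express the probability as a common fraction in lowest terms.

11/4165

There are C(52,4) = 270725 possible 4-card hands.
Hands that are all clubs: C(13,4) = 715.
Probability = 715/270725 = 11/4165.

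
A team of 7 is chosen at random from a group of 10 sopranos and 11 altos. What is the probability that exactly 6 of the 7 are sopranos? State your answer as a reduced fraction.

Total number of selections: C(21,7) = 116280.
Selections with exactly 6 sopranos: choose 6 of the 10 sopranos and 1 of the 11 altos, C(10,6)·C(11,1) = 210·11 = 2310.
Probability = 2310/116280 = 77/3876.

77/3876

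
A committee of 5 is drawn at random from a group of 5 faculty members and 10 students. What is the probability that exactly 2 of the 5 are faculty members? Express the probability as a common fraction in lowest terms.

400/1001

There are C(15,5) = 3003 ways to choose 5 from 15.
Selections with exactly 2 faculty members: choose 2 of the 5 faculty members and 3 of the 10 students, C(5,2)·C(10,3) = 10·120 = 1200.
Probability = 1200/3003 = 400/1001.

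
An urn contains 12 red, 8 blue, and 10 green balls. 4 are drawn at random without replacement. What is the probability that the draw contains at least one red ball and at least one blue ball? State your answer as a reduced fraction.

There are C(30,4) = 27405 possible draws.
By inclusion-exclusion on the complements, draws missing all red or all blue: C(18,4) + C(22,4) − C(10,4) = 3060 + 7315 − 210 = 10165.
So draws with at least one of each: 27405 − 10165 = 17240, probability 17240/27405 = 3448/5481.

3448/5481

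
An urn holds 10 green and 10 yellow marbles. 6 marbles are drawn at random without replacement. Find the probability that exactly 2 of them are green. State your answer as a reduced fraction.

315/1292

Total number of selections: C(20,6) = 38760.
Selections with exactly 2 green: choose 2 of the 10 green and 4 of the 10 yellow, C(10,2)·C(10,4) = 45·210 = 9450.
Probability = 9450/38760 = 315/1292.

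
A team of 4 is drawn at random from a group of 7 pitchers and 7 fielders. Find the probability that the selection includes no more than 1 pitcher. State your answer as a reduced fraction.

40/143

There are C(14,4) = 1001 ways to choose the 4.
Favorable selections (no more than 1 pitcher): C(7,0)·C(7,4) + C(7,1)·C(7,3) = 35 + 245 = 280.
Probability = 280/1001 = 40/143.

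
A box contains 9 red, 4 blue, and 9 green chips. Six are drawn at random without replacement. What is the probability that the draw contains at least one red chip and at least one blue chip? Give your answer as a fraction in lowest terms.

97/133

There are C(22,6) = 74613 possible draws.
By inclusion-exclusion on the complements, draws missing all red or all blue: C(13,6) + C(18,6) − C(9,6) = 1716 + 18564 − 84 = 20196.
So draws with at least one of each: 74613 − 20196 = 54417, probability 54417/74613 = 97/133.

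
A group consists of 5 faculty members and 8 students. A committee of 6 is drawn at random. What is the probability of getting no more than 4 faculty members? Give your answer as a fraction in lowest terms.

427/429

Total selections: C(13,6) = 1716.
The complement is exactly 5 faculty members: C(5,5)·C(8,1) = 8.
Probability = 1 − 8/1716 = 1708/1716 = 427/429.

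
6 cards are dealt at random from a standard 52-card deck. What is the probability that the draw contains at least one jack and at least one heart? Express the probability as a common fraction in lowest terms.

There are C(52,6) = 20358520 possible draws.
By inclusion-exclusion on the complements, draws missing all jacks or all hearts: C(48,6) + C(39,6) − C(36,6) = 12271512 + 3262623 − 1947792 = 13586343.
So draws with at least one of each: 20358520 − 13586343 = 6772177, probability 6772177/20358520.

6772177/20358520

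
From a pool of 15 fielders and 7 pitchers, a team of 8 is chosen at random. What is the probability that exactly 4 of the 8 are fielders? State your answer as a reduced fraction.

There are C(22,8) = 319770 ways to choose 8 from 22.
Selections with exactly 4 fielders: choose 4 of the 15 fielders and 4 of the 7 pitchers, C(15,4)·C(7,4) = 1365·35 = 47775.
Probability = 47775/319770 = 3185/21318.

3185/21318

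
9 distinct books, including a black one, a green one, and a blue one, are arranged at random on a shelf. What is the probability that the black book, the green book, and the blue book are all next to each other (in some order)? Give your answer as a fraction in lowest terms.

There are 9! = 362880 arrangements.
Treat the three as one block: 7! placements × 3! orders within the block = 5040·6 = 30240.
Probability = 30240/362880 = 1/12.

1/12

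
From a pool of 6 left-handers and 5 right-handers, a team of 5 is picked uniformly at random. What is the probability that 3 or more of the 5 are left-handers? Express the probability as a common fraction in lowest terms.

There are C(11,5) = 462 ways to choose the 5.
Favorable selections (3 or more left-handers): C(6,3)·C(5,2) + C(6,4)·C(5,1) + C(6,5)·C(5,0) = 200 + 75 + 6 = 281.
Probability = 281/462.

281/462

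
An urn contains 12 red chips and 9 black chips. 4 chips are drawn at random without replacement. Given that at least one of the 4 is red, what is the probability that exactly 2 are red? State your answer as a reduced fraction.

Work in counts. Selections with at least one red: C(21,4) − C(9,4) = 5985 − 126 = 5859.
Of those, selections where exactly 2 are red: C(12,2)·C(9,2) = 66·36 = 2376.
Conditional probability = 2376/5859 = 88/217.

88/217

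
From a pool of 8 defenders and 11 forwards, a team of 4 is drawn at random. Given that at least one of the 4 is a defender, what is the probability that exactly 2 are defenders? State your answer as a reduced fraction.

Work in counts. Selections with at least one defender: C(19,4) − C(11,4) = 3876 − 330 = 3546.
Of those, selections where exactly 2 are defenders: C(8,2)·C(11,2) = 28·55 = 1540.
Conditional probability = 1540/3546 = 770/1773.

770/1773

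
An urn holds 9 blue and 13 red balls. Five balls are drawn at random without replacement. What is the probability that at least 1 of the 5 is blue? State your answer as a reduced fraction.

253/266

Total selections: C(22,5) = 26334.
The complement is all 5 are red: C(13,5) = 1287.
Probability = 1 − 1287/26334 = 25047/26334 = 253/266.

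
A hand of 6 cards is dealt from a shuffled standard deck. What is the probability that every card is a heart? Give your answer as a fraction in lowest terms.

33/391510

There are C(52,6) = 20358520 possible 6-card hands.
Hands that are all hearts: C(13,6) = 1716.
Probability = 1716/20358520 = 33/391510.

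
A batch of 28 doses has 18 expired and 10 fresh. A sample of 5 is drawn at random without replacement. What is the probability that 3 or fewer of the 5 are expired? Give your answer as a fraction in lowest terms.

821/1365

Total selections: C(28,5) = 98280.
Count the complement (more than 3 expired): C(18,4)·C(10,1) + C(18,5)·C(10,0) = 30600 + 8568 = 39168.
Probability = 1 − 39168/98280 = 59112/98280 = 821/1365.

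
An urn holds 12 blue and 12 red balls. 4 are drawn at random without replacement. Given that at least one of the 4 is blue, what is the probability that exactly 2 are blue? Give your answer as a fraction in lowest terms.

132/307

Work in counts. Selections with at least one blue: C(24,4) − C(12,4) = 10626 − 495 = 10131.
Of those, selections where exactly 2 are blue: C(12,2)·C(12,2) = 66·66 = 4356.
Conditional probability = 4356/10131 = 132/307.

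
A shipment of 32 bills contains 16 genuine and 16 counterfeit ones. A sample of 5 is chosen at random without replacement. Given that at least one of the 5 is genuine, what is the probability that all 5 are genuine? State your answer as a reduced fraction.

39/1759

Work in counts. Selections with at least one genuine: C(32,5) − C(16,5) = 201376 − 4368 = 197008.
Of those, selections where all 5 are genuine: C(16,5) = 4368.
Conditional probability = 4368/197008 = 39/1759.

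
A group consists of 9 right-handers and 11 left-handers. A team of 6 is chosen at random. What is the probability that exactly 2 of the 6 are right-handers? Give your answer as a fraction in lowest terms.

There are C(20,6) = 38760 ways to choose 6 from 20.
Selections with exactly 2 right-handers: choose 2 of the 9 right-handers and 4 of the 11 left-handers, C(9,2)·C(11,4) = 36·330 = 11880.
Probability = 11880/38760 = 99/323.

99/323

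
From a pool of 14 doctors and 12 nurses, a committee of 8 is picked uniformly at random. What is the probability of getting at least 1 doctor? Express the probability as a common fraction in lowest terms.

There are C(26,8) = 1562275 ways to choose the 8.
The complement is all 8 are nurses: C(12,8) = 495.
Probability = 1 − 495/1562275 = 1561780/1562275 = 28396/28405.

28396/28405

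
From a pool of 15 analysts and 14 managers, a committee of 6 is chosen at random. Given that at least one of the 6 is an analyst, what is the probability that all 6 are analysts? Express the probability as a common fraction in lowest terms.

55/5187

Work in counts. Selections with at least one analyst: C(29,6) − C(14,6) = 475020 − 3003 = 472017.
Of those, selections where all 6 are analysts: C(15,6) = 5005.
Conditional probability = 5005/472017 = 55/5187.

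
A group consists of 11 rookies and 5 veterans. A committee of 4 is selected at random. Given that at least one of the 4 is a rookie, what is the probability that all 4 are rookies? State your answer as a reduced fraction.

Work in counts. Selections with at least one rookie: C(16,4) − C(5,4) = 1820 − 5 = 1815.
Of those, selections where all 4 are rookies: C(11,4) = 330.
Conditional probability = 330/1815 = 2/11.

2/11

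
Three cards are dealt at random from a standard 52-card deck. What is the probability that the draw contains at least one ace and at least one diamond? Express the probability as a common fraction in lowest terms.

33/260

There are C(52,3) = 22100 possible draws.
By inclusion-exclusion on the complements, draws missing all aces or all diamonds: C(48,3) + C(39,3) − C(36,3) = 17296 + 9139 − 7140 = 19295.
So draws with at least one of each: 22100 − 19295 = 2805, probability 2805/22100 = 33/260.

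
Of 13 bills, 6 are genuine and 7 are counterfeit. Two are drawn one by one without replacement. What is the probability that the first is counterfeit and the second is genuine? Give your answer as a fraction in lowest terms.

7/26

Multiply the conditional probabilities at each draw: 7/13 · 6/12 = 42/156 = 7/26.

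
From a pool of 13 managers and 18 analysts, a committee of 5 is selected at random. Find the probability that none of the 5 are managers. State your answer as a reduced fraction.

136/2697

There are C(31,5) = 169911 possible selections.
Selections with no managers (all analysts): C(18,5) = 8568.
Probability = 8568/169911 = 136/2697.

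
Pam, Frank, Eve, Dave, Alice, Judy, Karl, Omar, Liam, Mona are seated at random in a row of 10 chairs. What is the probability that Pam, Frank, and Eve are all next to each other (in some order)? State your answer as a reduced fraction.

There are 10! = 3628800 arrangements.
Treat the three as one block: 8! placements × 3! orders within the block = 40320·6 = 241920.
Probability = 241920/3628800 = 1/15.

1/15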